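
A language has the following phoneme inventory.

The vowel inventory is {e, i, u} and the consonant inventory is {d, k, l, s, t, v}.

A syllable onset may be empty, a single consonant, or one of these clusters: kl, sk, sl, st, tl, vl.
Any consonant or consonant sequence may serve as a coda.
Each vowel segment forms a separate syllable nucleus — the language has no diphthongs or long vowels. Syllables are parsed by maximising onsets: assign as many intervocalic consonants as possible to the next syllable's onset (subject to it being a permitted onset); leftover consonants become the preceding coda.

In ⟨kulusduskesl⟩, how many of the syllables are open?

2

Nuclei (vowels): u, u, u, e → 4 syllables.
/u…u/ gap (V1→V2): /l/ is a single consonant, so it becomes the next onset.
/u…u/ gap (V2→V3): /sd/ — longest licit onset from the right is /d/, leaving /s/ as coda.
/u…e/ gap (V3→V4): cluster /sk/ — /sk/ is itself a permitted onset, so the whole cluster goes right; preceding coda = ∅.
Putting it together: ku.lus.du.skesl.
Classifying each syllable: /ku/ (open), /lus/ (closed), /du/ (open), /skesl/ (closed).
Open syllables: 2.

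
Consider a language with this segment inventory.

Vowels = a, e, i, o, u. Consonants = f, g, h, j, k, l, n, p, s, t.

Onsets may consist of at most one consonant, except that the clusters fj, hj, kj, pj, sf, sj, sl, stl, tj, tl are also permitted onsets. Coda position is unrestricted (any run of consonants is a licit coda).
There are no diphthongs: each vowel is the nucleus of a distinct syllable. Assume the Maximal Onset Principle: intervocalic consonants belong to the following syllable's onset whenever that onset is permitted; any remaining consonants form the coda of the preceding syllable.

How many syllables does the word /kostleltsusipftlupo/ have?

Nuclei (vowels): o, e, u, i, u, o → 6 syllables.

6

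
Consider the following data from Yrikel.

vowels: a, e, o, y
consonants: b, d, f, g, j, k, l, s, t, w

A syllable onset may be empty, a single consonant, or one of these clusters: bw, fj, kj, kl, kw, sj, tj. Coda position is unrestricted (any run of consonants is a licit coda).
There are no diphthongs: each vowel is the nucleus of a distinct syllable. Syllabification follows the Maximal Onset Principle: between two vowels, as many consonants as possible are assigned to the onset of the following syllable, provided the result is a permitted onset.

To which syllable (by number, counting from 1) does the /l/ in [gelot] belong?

The vowels are e, o — 2 nuclei, so 2 syllables.
Between /e/ (V1) and /o/ (V2): /l/ is a single consonant, so it becomes the next onset.
Putting it together: ge.lot.
The /l/ is in the onset of syllable 2 (/lot/).

2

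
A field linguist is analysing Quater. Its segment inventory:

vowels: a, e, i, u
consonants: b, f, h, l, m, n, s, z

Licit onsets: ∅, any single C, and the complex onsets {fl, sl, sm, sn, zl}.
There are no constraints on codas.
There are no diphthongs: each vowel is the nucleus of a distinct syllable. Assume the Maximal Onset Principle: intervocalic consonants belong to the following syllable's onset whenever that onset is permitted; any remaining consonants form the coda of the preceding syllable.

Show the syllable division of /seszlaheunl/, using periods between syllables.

ses.zla.he.unl

Vowels present: e, a, e, u; each is a nucleus, giving 4 syllables.
/e…a/ gap (V1→V2): cluster /szl/ — the longest permitted-onset suffix is /zl/; onset = /zl/, preceding coda = /s/.
/a…e/ gap (V2→V3): just /h/ — single C goes to the following onset.
/e…u/ gap (V3→V4): no consonants, so the boundary falls immediately after /e/.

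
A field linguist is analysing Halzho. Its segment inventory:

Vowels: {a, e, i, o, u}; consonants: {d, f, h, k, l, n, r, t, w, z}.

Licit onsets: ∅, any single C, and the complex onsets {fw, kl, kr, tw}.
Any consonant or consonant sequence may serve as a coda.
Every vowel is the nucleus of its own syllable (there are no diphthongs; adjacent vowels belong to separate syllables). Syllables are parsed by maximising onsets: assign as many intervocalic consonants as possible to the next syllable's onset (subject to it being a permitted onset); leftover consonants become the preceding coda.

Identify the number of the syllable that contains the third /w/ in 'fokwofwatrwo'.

4

The vowels are o, o, a, o — 4 nuclei, so 4 syllables.
Between /o/ (V1) and /o/ (V2): /kw/; trying suffixes from longest down, /w/ is the first permitted one, so coda /k/ | onset /w/.
Between /o/ (V2) and /a/ (V3): cluster /fw/ — /fw/ is itself a permitted onset, so the whole cluster goes right; preceding coda = ∅.
Between /a/ (V3) and /o/ (V4): cluster /trw/ — the longest permitted-onset suffix is /w/; onset = /w/, preceding coda = /tr/.
Putting it together: fok.wo.fwatr.wo.
The third /w/ is in the onset of syllable 4 (/wo/).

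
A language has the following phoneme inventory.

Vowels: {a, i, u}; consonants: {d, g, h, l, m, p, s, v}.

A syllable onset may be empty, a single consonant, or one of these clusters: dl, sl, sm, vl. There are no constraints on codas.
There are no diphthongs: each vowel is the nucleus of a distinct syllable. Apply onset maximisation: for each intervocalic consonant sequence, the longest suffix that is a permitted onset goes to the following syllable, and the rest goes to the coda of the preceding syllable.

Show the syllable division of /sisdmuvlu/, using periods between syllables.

sisd.mu.vlu

Vowels present: i, u, u; each is a nucleus, giving 3 syllables.
V1 /i/ – V2 /u/: cluster /sdm/ — the longest permitted-onset suffix is /m/; onset = /m/, preceding coda = /sd/.
V2 /u/ – V3 /u/: cluster /vl/ — /vl/ is itself a permitted onset, so the whole cluster goes right; preceding coda = ∅.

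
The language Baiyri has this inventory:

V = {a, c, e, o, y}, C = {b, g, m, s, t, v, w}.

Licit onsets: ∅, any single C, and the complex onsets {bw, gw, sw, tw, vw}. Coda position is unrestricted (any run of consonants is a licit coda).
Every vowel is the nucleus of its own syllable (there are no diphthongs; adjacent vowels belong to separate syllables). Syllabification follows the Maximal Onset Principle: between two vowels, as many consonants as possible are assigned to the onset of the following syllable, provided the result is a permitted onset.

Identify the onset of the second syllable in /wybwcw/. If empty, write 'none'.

bw

Vowels present: y, c; each is a nucleus, giving 2 syllables.
/y…c/ gap (V1→V2): /bw/ — entire cluster is a permitted onset → onset /bw/, coda ∅.
So the parse is wy.bwcw.
Syllable 2 is /bwcw/: onset /bw/, nucleus /c/, coda /w/.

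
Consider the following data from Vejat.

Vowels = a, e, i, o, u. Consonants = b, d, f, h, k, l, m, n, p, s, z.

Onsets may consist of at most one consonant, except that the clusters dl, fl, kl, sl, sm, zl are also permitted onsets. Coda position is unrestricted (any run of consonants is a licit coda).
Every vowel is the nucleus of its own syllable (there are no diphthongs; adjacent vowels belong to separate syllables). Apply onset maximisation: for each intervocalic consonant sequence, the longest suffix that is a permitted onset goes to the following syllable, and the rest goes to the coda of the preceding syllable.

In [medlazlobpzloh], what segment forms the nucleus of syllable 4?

o

Nuclei (vowels): e, a, o, o → 4 syllables.
The fourth nucleus (vowel 4 from the left) is /o/.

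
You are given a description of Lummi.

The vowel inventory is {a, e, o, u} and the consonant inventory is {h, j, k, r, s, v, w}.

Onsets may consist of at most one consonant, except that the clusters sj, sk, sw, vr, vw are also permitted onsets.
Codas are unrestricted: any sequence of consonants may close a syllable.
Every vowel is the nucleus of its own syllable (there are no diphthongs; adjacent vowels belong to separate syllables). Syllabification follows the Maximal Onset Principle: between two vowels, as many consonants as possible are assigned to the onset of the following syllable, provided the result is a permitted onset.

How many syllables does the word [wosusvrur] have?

3

Vowels present: o, u, u; each is a nucleus, giving 3 syllables.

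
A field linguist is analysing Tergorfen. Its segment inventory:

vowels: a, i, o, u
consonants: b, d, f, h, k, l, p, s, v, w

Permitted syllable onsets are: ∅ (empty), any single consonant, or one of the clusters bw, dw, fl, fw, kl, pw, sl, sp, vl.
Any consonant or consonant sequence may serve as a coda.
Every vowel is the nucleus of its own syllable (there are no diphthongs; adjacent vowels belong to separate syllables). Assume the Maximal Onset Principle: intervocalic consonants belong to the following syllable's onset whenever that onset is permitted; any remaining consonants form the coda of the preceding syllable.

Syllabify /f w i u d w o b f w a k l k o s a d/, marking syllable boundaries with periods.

fwi.u.dwob.fwakl.ko.sad

Nuclei (vowels): i, u, o, a, o, a → 6 syllables.
/i…u/ gap (V1→V2): hiatus — the boundary sits between the two vowels.
/u…o/ gap (V2→V3): /dw/ is a licit onset in full, so it all attaches to the next syllable.
/o…a/ gap (V3→V4): /bfw/ splits as /b/ + /fw/ (/fw/ is the longest suffix that is a licit onset).
/a…o/ gap (V4→V5): /klk/; trying suffixes from longest down, /k/ is the first permitted one, so coda /kl/ | onset /k/.
/o…a/ gap (V5→V6): /s/ → onset of the next syllable (single consonants are always licit onsets).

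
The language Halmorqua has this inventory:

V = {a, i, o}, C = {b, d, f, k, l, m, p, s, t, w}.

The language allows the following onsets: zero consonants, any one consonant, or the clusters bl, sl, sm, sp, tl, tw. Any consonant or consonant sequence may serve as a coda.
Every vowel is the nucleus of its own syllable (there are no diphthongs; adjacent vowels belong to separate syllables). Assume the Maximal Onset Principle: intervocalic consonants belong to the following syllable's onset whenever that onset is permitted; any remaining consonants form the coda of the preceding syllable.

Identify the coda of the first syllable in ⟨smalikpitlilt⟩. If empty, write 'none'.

Nuclei (vowels): a, i, i, i → 4 syllables.
Between /a/ (V1) and /i/ (V2): /l/ is a single consonant, so it becomes the next onset.
Between /i/ (V2) and /i/ (V3): /kp/ — longest licit onset from the right is /p/, leaving /k/ as coda.
Between /i/ (V3) and /i/ (V4): cluster /tl/ — /tl/ is itself a permitted onset, so the whole cluster goes right; preceding coda = ∅.
So the parse is sma.lik.pi.tlilt.
Syllable 1 is /sma/: onset /sm/, nucleus /a/, coda ∅.

none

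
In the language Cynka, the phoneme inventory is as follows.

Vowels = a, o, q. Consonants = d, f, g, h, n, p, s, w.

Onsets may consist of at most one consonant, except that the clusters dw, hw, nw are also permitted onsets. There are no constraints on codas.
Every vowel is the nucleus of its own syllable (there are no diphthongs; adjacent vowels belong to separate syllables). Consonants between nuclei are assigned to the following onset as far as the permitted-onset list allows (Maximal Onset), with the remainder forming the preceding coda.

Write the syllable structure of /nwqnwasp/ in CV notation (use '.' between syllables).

CCV.CCVCC

The vowels are q, a — 2 nuclei, so 2 syllables.
σ1/σ2 boundary: cluster /nw/ — /nw/ is itself a permitted onset, so the whole cluster goes right; preceding coda = ∅.
Putting it together: nwq.nwasp.
Mapping each syllable to C/V: /nwq/ → CCV, /nwasp/ → CCVCC.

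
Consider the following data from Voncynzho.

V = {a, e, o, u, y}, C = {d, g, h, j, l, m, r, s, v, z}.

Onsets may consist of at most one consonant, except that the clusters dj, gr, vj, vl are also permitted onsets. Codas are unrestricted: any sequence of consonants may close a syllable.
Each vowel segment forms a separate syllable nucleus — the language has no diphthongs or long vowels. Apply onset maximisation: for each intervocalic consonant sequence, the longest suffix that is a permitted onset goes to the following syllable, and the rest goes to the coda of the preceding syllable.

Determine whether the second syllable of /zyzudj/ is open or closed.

The vowels are y, u — 2 nuclei, so 2 syllables.
/y…u/ gap (V1→V2): just /z/ — single C goes to the following onset.
Result: zy.zudj.
Syllable 2 is /zudj/ with coda /dj/, so it is closed.

closed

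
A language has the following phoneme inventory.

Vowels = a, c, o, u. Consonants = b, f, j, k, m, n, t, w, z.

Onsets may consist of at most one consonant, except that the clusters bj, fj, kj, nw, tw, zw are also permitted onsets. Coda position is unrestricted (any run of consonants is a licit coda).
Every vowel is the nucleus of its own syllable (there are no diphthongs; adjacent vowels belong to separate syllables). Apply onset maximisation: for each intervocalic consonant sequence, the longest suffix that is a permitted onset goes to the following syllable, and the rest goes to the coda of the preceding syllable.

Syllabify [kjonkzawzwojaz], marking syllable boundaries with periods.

Vowels present: o, a, o, a; each is a nucleus, giving 4 syllables.
/o…a/ gap (V1→V2): /nkz/; trying suffixes from longest down, /z/ is the first permitted one, so coda /nk/ | onset /z/.
/a…o/ gap (V2→V3): /wzw/; trying suffixes from longest down, /zw/ is the first permitted one, so coda /w/ | onset /zw/.
/o…a/ gap (V3→V4): /j/ is a single consonant, so it becomes the next onset.

kjonk.zaw.zwo.jaz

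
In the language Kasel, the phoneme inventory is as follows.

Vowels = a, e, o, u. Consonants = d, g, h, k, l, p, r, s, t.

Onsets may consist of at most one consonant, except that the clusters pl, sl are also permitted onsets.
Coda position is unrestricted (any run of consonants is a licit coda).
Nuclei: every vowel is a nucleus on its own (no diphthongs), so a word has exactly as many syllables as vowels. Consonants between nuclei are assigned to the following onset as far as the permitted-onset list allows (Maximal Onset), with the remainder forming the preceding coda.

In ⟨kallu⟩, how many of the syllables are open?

1

Nuclei (vowels): a, u → 2 syllables.
σ1/σ2 boundary: cluster /ll/ — the longest permitted-onset suffix is /l/; onset = /l/, preceding coda = /l/.
So the parse is kal.lu.
Classifying each syllable: /kal/ (closed), /lu/ (open).
Open syllables: 1.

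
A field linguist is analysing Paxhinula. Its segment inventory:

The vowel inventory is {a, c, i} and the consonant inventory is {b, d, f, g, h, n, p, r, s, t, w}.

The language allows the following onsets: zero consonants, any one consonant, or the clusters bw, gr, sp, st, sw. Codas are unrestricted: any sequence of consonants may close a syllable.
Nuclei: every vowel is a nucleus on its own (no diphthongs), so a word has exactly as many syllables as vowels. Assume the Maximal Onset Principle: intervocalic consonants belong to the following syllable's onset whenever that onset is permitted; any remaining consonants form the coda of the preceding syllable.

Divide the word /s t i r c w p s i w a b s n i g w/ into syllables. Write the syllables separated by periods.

Nuclei (vowels): i, c, i, a, i → 5 syllables.
Between /i/ (V1) and /c/ (V2): just /r/ — single C goes to the following onset.
Between /c/ (V2) and /i/ (V3): /wps/; trying suffixes from longest down, /s/ is the first permitted one, so coda /wp/ | onset /s/.
Between /i/ (V3) and /a/ (V4): just /w/ — single C goes to the following onset.
Between /a/ (V4) and /i/ (V5): /bsn/ — longest licit onset from the right is /n/, leaving /bs/ as coda.

sti.rcwp.si.wabs.nigw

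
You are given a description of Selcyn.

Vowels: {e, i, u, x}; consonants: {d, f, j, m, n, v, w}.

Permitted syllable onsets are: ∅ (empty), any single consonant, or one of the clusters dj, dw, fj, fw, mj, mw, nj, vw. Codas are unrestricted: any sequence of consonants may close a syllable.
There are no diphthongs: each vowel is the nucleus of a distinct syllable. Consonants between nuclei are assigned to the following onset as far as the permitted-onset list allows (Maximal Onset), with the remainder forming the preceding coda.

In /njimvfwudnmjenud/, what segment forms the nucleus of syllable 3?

Nuclei (vowels): i, u, e, u → 4 syllables.
The third nucleus (vowel 3 from the left) is /e/.

e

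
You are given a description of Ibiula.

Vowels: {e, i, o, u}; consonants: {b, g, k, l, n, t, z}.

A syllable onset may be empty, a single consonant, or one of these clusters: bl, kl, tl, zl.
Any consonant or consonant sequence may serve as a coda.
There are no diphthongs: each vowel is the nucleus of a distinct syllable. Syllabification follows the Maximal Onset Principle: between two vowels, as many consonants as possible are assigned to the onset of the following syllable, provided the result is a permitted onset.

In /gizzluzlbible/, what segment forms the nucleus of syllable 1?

i

Nuclei (vowels): i, u, i, e → 4 syllables.
The first nucleus (vowel 1 from the left) is /i/.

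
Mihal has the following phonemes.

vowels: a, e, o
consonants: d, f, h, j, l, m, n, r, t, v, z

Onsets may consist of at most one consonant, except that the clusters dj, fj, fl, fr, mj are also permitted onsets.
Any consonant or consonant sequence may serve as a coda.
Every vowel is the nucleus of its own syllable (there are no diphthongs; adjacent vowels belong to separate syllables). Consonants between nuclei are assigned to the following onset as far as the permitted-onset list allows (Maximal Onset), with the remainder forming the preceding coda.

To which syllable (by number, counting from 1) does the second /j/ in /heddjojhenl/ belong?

Vowels present: e, o, e; each is a nucleus, giving 3 syllables.
Between /e/ (V1) and /o/ (V2): /ddj/ splits as /d/ + /dj/ (/dj/ is the longest suffix that is a licit onset).
Between /o/ (V2) and /e/ (V3): cluster /jh/ — the longest permitted-onset suffix is /h/; onset = /h/, preceding coda = /j/.
Putting it together: hed.djoj.henl.
The second /j/ is in the coda of syllable 2 (/djoj/).

2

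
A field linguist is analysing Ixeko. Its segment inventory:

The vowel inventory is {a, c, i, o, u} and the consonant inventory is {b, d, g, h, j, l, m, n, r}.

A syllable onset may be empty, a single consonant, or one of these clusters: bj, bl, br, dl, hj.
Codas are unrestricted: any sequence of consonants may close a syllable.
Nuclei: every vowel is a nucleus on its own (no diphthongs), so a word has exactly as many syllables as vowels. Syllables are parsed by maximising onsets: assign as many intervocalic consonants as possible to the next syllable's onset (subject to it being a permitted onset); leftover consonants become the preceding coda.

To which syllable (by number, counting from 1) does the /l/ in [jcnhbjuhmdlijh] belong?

Nuclei (vowels): c, u, i → 3 syllables.
V1 /c/ – V2 /u/: /nhbj/ — longest licit onset from the right is /bj/, leaving /nh/ as coda.
V2 /u/ – V3 /i/: /hmdl/ splits as /hm/ + /dl/ (/dl/ is the longest suffix that is a licit onset).
Putting it together: jcnh.bjuhm.dlijh.
The /l/ is in the onset of syllable 3 (/dlijh/).

3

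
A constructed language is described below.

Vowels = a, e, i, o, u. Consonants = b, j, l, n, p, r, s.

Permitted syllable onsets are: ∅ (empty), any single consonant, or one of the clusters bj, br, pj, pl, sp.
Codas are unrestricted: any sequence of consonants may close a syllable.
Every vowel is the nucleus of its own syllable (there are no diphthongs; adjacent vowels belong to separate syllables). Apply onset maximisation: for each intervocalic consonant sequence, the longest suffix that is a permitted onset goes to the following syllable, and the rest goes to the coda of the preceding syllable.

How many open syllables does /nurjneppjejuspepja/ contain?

Nuclei (vowels): u, e, e, u, e, a → 6 syllables.
/u…e/ gap (V1→V2): /rjn/ — longest licit onset from the right is /n/, leaving /rj/ as coda.
/e…e/ gap (V2→V3): /ppj/ — longest licit onset from the right is /pj/, leaving /p/ as coda.
/e…u/ gap (V3→V4): just /j/ — single C goes to the following onset.
/u…e/ gap (V4→V5): /sp/ — entire cluster is a permitted onset → onset /sp/, coda ∅.
/e…a/ gap (V5→V6): cluster /pj/ — /pj/ is itself a permitted onset, so the whole cluster goes right; preceding coda = ∅.
Syllabification: nurj.nep.pje.ju.spe.pja.
Classifying each syllable: /nurj/ (closed), /nep/ (closed), /pje/ (open), /ju/ (open), /spe/ (open), /pja/ (open).
Open syllables: 4.

4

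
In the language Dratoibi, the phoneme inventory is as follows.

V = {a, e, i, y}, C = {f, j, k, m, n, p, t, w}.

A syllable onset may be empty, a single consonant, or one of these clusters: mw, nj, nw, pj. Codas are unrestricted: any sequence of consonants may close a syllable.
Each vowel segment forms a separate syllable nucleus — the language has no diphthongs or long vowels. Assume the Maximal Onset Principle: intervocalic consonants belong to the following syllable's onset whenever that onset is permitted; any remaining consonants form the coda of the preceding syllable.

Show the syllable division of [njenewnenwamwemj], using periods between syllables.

nje.new.ne.nwa.mwemj

Vowels present: e, e, e, a, e; each is a nucleus, giving 5 syllables.
Between /e/ (V1) and /e/ (V2): /n/ → onset of the next syllable (single consonants are always licit onsets).
Between /e/ (V2) and /e/ (V3): /wn/; trying suffixes from longest down, /n/ is the first permitted one, so coda /w/ | onset /n/.
Between /e/ (V3) and /a/ (V4): cluster /nw/ — /nw/ is itself a permitted onset, so the whole cluster goes right; preceding coda = ∅.
Between /a/ (V4) and /e/ (V5): /mw/ — entire cluster is a permitted onset → onset /mw/, coda ∅.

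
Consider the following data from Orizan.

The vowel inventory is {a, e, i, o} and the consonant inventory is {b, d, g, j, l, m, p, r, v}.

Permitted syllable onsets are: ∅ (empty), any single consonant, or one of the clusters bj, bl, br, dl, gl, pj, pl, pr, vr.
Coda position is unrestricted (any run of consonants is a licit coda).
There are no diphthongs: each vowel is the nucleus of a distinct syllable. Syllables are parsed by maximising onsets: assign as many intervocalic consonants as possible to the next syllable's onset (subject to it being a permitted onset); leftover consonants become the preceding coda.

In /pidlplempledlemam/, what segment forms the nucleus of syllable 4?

The vowels are i, e, e, e, a — 5 nuclei, so 5 syllables.
The fourth nucleus (vowel 4 from the left) is /e/.

e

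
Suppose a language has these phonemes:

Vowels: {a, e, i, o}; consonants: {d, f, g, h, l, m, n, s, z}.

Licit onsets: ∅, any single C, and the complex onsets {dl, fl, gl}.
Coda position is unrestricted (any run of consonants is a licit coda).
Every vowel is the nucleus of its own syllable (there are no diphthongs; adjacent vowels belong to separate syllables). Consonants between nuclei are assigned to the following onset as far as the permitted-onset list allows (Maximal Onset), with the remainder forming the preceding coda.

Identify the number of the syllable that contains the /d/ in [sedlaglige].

The vowels are e, a, i, e — 4 nuclei, so 4 syllables.
Between /e/ (V1) and /a/ (V2): cluster /dl/ — /dl/ is itself a permitted onset, so the whole cluster goes right; preceding coda = ∅.
Between /a/ (V2) and /i/ (V3): /gl/ is a licit onset in full, so it all attaches to the next syllable.
Between /i/ (V3) and /e/ (V4): /g/ → onset of the next syllable (single consonants are always licit onsets).
So the parse is se.dla.gli.ge.
The /d/ is in the onset of syllable 2 (/dla/).

2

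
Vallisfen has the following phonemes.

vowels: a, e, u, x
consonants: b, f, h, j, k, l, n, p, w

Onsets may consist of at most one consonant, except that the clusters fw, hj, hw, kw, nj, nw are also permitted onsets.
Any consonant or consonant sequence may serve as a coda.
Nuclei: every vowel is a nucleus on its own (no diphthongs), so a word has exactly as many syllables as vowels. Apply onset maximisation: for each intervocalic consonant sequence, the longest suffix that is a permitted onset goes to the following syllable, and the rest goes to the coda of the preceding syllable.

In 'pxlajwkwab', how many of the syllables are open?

1

Nuclei (vowels): x, a, a → 3 syllables.
σ1/σ2 boundary: /l/ → onset of the next syllable (single consonants are always licit onsets).
σ2/σ3 boundary: /jwkw/; trying suffixes from longest down, /kw/ is the first permitted one, so coda /jw/ | onset /kw/.
Syllabification: px.lajw.kwab.
Classifying each syllable: /px/ (open), /lajw/ (closed), /kwab/ (closed).
Open syllables: 1.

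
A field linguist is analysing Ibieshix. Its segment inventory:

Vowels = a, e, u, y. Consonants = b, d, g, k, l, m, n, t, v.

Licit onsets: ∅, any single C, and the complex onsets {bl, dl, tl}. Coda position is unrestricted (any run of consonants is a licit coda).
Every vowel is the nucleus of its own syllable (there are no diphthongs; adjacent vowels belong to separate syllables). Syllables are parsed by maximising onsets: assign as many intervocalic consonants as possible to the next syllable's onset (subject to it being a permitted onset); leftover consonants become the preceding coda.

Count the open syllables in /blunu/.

Vowels present: u, u; each is a nucleus, giving 2 syllables.
/u…u/ gap (V1→V2): just /n/ — single C goes to the following onset.
Syllabification: blu.nu.
Classifying each syllable: /blu/ (open), /nu/ (open).
Open syllables: 2.

2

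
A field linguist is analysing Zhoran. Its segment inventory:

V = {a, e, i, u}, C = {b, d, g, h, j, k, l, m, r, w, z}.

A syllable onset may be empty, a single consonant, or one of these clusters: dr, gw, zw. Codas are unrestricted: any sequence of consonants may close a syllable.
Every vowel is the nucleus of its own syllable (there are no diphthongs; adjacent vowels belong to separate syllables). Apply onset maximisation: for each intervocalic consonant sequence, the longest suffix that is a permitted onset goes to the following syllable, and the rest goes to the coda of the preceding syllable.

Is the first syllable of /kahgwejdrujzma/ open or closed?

closed

Nuclei (vowels): a, e, u, a → 4 syllables.
Between /a/ (V1) and /e/ (V2): /hgw/ — longest licit onset from the right is /gw/, leaving /h/ as coda.
Between /e/ (V2) and /u/ (V3): /jdr/; trying suffixes from longest down, /dr/ is the first permitted one, so coda /j/ | onset /dr/.
Between /u/ (V3) and /a/ (V4): /jzm/ splits as /jz/ + /m/ (/m/ is the longest suffix that is a licit onset).
Result: kah.gwej.drujz.ma.
Syllable 1 is /kah/ with coda /h/, so it is closed.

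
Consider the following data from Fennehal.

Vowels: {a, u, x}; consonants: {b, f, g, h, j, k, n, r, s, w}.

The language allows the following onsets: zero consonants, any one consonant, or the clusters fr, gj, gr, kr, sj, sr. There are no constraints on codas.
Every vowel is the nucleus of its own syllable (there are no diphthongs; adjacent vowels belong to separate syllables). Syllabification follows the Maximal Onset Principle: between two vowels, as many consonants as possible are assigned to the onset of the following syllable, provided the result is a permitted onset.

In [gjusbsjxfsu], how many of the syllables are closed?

2

The vowels are u, x, u — 3 nuclei, so 3 syllables.
V1 /u/ – V2 /x/: /sbsj/ splits as /sb/ + /sj/ (/sj/ is the longest suffix that is a licit onset).
V2 /x/ – V3 /u/: /fs/ splits as /f/ + /s/ (/s/ is the longest suffix that is a licit onset).
Syllabification: gjusb.sjxf.su.
Classifying each syllable: /gjusb/ (closed), /sjxf/ (closed), /su/ (open).
Closed syllables: 2.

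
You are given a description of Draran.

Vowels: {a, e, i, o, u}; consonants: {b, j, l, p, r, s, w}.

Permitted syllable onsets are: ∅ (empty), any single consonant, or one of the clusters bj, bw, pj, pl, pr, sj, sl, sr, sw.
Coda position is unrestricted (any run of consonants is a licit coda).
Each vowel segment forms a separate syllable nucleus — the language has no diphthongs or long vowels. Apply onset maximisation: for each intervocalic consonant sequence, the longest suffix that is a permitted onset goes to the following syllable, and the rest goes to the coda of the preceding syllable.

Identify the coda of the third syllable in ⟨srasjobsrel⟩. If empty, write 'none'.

l

Vowels present: a, o, e; each is a nucleus, giving 3 syllables.
/a…o/ gap (V1→V2): /sj/ — entire cluster is a permitted onset → onset /sj/, coda ∅.
/o…e/ gap (V2→V3): /bsr/ splits as /b/ + /sr/ (/sr/ is the longest suffix that is a licit onset).
Putting it together: sra.sjob.srel.
Syllable 3 is /srel/: onset /sr/, nucleus /e/, coda /l/.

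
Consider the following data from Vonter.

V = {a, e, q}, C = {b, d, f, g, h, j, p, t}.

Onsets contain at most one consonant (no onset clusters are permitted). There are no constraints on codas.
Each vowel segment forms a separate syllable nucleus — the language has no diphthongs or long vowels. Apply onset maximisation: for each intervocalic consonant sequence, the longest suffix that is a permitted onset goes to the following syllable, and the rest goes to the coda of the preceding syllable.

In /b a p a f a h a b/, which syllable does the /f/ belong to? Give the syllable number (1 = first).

Nuclei (vowels): a, a, a, a → 4 syllables.
σ1/σ2 boundary: just /p/ — single C goes to the following onset.
σ2/σ3 boundary: just /f/ — single C goes to the following onset.
σ3/σ4 boundary: just /h/ — single C goes to the following onset.
Result: ba.pa.fa.hab.
The /f/ is in the onset of syllable 3 (/fa/).

3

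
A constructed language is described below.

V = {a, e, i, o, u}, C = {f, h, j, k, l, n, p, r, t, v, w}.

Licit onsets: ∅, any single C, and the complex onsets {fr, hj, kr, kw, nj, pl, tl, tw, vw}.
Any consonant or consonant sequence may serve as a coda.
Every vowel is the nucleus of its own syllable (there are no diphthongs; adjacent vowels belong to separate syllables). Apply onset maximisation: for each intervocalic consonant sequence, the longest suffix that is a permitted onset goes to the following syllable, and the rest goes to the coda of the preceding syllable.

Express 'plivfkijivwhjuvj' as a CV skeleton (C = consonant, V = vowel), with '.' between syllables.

The vowels are i, i, i, u — 4 nuclei, so 4 syllables.
Between /i/ (V1) and /i/ (V2): cluster /vfk/ — the longest permitted-onset suffix is /k/; onset = /k/, preceding coda = /vf/.
Between /i/ (V2) and /i/ (V3): /j/ → onset of the next syllable (single consonants are always licit onsets).
Between /i/ (V3) and /u/ (V4): /vwhj/ — longest licit onset from the right is /hj/, leaving /vw/ as coda.
So the parse is plivf.ki.jivw.hjuvj.
Mapping each syllable to C/V: /plivf/ → CCVCC, /ki/ → CV, /jivw/ → CVCC, /hjuvj/ → CCVCC.

CCVCC.CV.CVCC.CCVCC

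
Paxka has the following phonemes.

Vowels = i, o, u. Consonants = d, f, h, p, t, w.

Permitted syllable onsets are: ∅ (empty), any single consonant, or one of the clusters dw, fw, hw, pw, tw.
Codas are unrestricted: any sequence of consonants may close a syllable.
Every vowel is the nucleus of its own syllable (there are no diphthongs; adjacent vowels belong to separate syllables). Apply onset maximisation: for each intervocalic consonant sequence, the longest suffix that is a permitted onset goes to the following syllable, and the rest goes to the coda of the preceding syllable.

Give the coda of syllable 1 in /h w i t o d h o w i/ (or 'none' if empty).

Nuclei (vowels): i, o, o, i → 4 syllables.
σ1/σ2 boundary: /t/ → onset of the next syllable (single consonants are always licit onsets).
σ2/σ3 boundary: cluster /dh/ — the longest permitted-onset suffix is /h/; onset = /h/, preceding coda = /d/.
σ3/σ4 boundary: /w/ is a single consonant, so it becomes the next onset.
So the parse is hwi.tod.ho.wi.
Syllable 1 is /hwi/: onset /hw/, nucleus /i/, coda ∅.

none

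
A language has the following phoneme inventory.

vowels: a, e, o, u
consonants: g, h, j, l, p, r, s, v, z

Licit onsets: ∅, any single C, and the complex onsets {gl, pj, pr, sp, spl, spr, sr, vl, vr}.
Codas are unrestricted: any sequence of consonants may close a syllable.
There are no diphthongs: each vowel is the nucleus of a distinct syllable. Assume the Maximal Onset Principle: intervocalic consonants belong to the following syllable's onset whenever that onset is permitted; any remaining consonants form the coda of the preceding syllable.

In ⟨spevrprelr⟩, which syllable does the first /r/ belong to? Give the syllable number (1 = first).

1

Vowels present: e, e; each is a nucleus, giving 2 syllables.
/e…e/ gap (V1→V2): /vrpr/ — longest licit onset from the right is /pr/, leaving /vr/ as coda.
Result: spevr.prelr.
The first /r/ is in the coda of syllable 1 (/spevr/).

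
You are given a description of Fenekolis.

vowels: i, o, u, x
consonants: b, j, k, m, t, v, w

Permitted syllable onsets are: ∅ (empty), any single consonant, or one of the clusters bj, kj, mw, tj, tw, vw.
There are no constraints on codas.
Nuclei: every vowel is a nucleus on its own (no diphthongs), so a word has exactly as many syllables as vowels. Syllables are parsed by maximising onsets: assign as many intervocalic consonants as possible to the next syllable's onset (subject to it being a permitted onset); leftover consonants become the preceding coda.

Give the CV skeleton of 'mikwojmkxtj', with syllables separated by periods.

CVC.CVCC.CVCC

Vowels present: i, o, x; each is a nucleus, giving 3 syllables.
Between /i/ (V1) and /o/ (V2): /kw/ splits as /k/ + /w/ (/w/ is the longest suffix that is a licit onset).
Between /o/ (V2) and /x/ (V3): cluster /jmk/ — the longest permitted-onset suffix is /k/; onset = /k/, preceding coda = /jm/.
So the parse is mik.wojm.kxtj.
Mapping each syllable to C/V: /mik/ → CVC, /wojm/ → CVCC, /kxtj/ → CVCC.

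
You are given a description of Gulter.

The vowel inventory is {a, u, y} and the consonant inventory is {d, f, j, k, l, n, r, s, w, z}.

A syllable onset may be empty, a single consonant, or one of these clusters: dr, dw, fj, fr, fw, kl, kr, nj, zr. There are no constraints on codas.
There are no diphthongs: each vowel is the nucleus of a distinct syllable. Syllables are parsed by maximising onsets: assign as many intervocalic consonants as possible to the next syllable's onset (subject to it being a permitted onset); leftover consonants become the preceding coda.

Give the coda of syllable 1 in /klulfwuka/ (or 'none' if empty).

l

The vowels are u, u, a — 3 nuclei, so 3 syllables.
/u…u/ gap (V1→V2): /lfw/ — longest licit onset from the right is /fw/, leaving /l/ as coda.
/u…a/ gap (V2→V3): /k/ → onset of the next syllable (single consonants are always licit onsets).
Syllabification: klul.fwu.ka.
Syllable 1 is /klul/: onset /kl/, nucleus /u/, coda /l/.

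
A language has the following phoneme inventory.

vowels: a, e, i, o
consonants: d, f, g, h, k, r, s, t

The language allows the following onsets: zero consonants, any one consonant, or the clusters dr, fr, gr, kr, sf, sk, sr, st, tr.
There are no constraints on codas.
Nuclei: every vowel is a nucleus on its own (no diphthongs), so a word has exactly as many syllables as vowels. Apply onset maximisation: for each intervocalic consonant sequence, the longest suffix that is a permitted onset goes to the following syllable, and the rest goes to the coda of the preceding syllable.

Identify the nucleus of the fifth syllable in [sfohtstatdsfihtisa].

The vowels are o, a, i, i, a — 5 nuclei, so 5 syllables.
The fifth nucleus (vowel 5 from the left) is /a/.

a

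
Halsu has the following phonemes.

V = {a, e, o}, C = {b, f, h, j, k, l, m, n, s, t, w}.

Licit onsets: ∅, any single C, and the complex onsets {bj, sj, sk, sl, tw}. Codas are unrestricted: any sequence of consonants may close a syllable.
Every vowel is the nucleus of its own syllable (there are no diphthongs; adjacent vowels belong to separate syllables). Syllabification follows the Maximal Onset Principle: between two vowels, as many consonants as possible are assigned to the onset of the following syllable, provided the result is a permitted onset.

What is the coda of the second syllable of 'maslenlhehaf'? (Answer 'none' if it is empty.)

nl

Vowels present: a, e, e, a; each is a nucleus, giving 4 syllables.
σ1/σ2 boundary: /sl/ — entire cluster is a permitted onset → onset /sl/, coda ∅.
σ2/σ3 boundary: /nlh/ splits as /nl/ + /h/ (/h/ is the longest suffix that is a licit onset).
σ3/σ4 boundary: /h/ → onset of the next syllable (single consonants are always licit onsets).
Putting it together: ma.slenl.he.haf.
Syllable 2 is /slenl/: onset /sl/, nucleus /e/, coda /nl/.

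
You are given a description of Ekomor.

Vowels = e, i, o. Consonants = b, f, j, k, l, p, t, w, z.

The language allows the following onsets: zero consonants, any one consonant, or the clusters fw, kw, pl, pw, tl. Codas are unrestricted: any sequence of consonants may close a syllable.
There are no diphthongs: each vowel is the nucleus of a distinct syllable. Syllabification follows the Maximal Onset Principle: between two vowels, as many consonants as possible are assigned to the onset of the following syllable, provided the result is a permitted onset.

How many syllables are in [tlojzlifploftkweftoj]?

Vowels present: o, i, o, e, o; each is a nucleus, giving 5 syllables.

5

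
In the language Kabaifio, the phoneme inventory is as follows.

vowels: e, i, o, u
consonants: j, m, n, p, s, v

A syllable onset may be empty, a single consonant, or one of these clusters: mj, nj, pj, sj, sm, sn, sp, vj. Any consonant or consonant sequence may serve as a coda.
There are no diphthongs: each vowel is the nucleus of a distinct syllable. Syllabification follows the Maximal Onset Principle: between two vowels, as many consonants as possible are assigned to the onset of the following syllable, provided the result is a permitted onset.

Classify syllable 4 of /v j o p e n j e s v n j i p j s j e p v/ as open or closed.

closed

Vowels present: o, e, e, i, e; each is a nucleus, giving 5 syllables.
σ1/σ2 boundary: /p/ → onset of the next syllable (single consonants are always licit onsets).
σ2/σ3 boundary: cluster /nj/ — /nj/ is itself a permitted onset, so the whole cluster goes right; preceding coda = ∅.
σ3/σ4 boundary: /svnj/; trying suffixes from longest down, /nj/ is the first permitted one, so coda /sv/ | onset /nj/.
σ4/σ5 boundary: /pjsj/ splits as /pj/ + /sj/ (/sj/ is the longest suffix that is a licit onset).
So the parse is vjo.pe.njesv.njipj.sjepv.
Syllable 4 is /njipj/ with coda /pj/, so it is closed.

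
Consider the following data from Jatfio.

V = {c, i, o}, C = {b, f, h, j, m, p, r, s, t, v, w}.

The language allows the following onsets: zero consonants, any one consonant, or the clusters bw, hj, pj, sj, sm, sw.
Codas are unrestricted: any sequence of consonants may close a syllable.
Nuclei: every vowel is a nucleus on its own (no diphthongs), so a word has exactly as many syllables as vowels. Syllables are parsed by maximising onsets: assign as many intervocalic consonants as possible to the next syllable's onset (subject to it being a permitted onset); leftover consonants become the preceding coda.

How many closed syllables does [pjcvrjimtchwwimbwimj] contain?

5

Vowels present: c, i, c, i, i; each is a nucleus, giving 5 syllables.
Between /c/ (V1) and /i/ (V2): /vrj/ — longest licit onset from the right is /j/, leaving /vr/ as coda.
Between /i/ (V2) and /c/ (V3): /mt/ — longest licit onset from the right is /t/, leaving /m/ as coda.
Between /c/ (V3) and /i/ (V4): /hww/ — longest licit onset from the right is /w/, leaving /hw/ as coda.
Between /i/ (V4) and /i/ (V5): /mbw/ splits as /m/ + /bw/ (/bw/ is the longest suffix that is a licit onset).
Syllabification: pjcvr.jim.tchw.wim.bwimj.
Classifying each syllable: /pjcvr/ (closed), /jim/ (closed), /tchw/ (closed), /wim/ (closed), /bwimj/ (closed).
Closed syllables: 5.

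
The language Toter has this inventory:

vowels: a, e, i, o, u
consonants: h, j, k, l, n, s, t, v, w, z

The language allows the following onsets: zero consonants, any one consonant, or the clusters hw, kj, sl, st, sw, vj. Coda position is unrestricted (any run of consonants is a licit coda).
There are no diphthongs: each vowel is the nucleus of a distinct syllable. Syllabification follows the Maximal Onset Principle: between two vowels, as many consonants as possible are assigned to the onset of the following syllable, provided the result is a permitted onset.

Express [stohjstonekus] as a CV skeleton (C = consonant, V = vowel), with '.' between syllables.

CCVCC.CCV.CV.CVC

The vowels are o, o, e, u — 4 nuclei, so 4 syllables.
V1 /o/ – V2 /o/: /hjst/ — longest licit onset from the right is /st/, leaving /hj/ as coda.
V2 /o/ – V3 /e/: just /n/ — single C goes to the following onset.
V3 /e/ – V4 /u/: /k/ → onset of the next syllable (single consonants are always licit onsets).
Putting it together: stohj.sto.ne.kus.
Mapping each syllable to C/V: /stohj/ → CCVCC, /sto/ → CCV, /ne/ → CV, /kus/ → CVC.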